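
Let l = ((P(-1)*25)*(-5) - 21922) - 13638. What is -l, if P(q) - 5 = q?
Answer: 36060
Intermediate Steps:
P(q) = 5 + q
l = -36060 (l = (((5 - 1)*25)*(-5) - 21922) - 13638 = ((4*25)*(-5) - 21922) - 13638 = (100*(-5) - 21922) - 13638 = (-500 - 21922) - 13638 = -22422 - 13638 = -36060)
-l = -1*(-36060) = 36060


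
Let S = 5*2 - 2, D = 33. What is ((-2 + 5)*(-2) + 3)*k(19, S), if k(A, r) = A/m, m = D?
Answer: -19/11 ≈ -1.7273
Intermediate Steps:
m = 33
S = 8 (S = 10 - 2 = 8)
k(A, r) = A/33
((-2 + 5)*(-2) + 3)*k(19, S) = ((-2 + 5)*(-2) + 3)*((1/33)*19) = (3*(-2) + 3)*(19/33) = (-6 + 3)*(19/33) = -3*19/33 = -19/11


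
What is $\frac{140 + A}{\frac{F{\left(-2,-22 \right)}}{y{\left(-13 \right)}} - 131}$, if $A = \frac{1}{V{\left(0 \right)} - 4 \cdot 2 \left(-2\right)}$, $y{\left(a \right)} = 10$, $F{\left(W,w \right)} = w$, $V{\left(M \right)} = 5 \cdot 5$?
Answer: $- \frac{28705}{27306} \approx -1.0512$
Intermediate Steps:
$V{\left(M \right)} = 25$
$A = \frac{1}{41}$ ($A = \frac{1}{25 - 4 \cdot 2 \left(-2\right)} = \frac{1}{25 - -16} = \frac{1}{25 + 16} = \frac{1}{41} \approx 0.02439$)
$\frac{140 + A}{\frac{F{\left(-2,-22 \right)}}{y{\left(-13 \right)}} - 131} = \frac{140 + \frac{1}{41}}{- \frac{22}{10} - 131} = \frac{5741}{41 \left(\left(-22\right) \frac{1}{10} - 131\right)} = \frac{5741}{41 \left(- \frac{11}{5} - 131\right)} = \frac{5741}{41 \left(- \frac{666}{5}\right)} = \frac{5741}{41} \left(- \frac{5}{666}\right) = - \frac{28705}{27306}$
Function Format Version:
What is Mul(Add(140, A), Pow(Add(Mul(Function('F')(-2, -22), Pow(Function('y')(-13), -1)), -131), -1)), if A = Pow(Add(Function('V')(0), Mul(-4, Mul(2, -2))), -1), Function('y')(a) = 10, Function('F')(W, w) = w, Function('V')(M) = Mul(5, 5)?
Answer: Rational(-28705, 27306) ≈ -1.0512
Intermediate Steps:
Function('V')(M) = 25
A = Rational(1, 41) (A = Pow(Add(25, Mul(-4, Mul(2, -2))), -1) = Pow(Add(25, Mul(-4, -4)), -1) = Pow(Add(25, 16), -1) = Pow(41, -1) = Rational(1, 41) ≈ 0.024390)
Mul(Add(140, A), Pow(Add(Mul(Function('F')(-2, -22), Pow(Function('y')(-13), -1)), -131), -1)) = Mul(Add(140, Rational(1, 41)), Pow(Add(Mul(-22, Pow(10, -1)), -131), -1)) = Mul(Rational(5741, 41), Pow(Add(Mul(-22, Rational(1, 10)), -131), -1)) = Mul(Rational(5741, 41), Pow(Add(Rational(-11, 5), -131), -1)) = Mul(Rational(5741, 41), Pow(Rational(-666, 5), -1)) = Mul(Rational(5741, 41), Rational(-5, 666)) = Rational(-28705, 27306)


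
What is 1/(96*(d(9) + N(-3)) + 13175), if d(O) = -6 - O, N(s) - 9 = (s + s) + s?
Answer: 1/11735 ≈ 8.5215e-5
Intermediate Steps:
N(s) = 9 + 3*s (N(s) = 9 + ((s + s) + s) = 9 + (2*s + s) = 9 + 3*s)
1/(96*(d(9) + N(-3)) + 13175) = 1/(96*((-6 - 1*9) + (9 + 3*(-3))) + 13175) = 1/(96*((-6 - 9) + (9 - 9)) + 13175) = 1/(96*(-15 + 0) + 13175) = 1/(96*(-15) + 13175) = 1/(-1440 + 13175) = 1/11735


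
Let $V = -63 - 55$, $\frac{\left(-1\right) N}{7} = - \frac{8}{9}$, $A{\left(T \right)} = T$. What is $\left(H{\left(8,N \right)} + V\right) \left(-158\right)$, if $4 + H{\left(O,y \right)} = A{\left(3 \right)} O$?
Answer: $15484$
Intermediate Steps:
$N = \frac{56}{9}$ ($N = - 7 \left(- \frac{8}{9}\right) = - 7 \left(\left(-8\right) \frac{1}{9}\right) = \left(-7\right) \left(- \frac{8}{9}\right) = \frac{56}{9} \approx 6.2222$)
$V = -118$ ($V = -63 - 55 = -118$)
$H{\left(O,y \right)} = -4 + 3 O$
$\left(H{\left(8,N \right)} + V\right) \left(-158\right) = \left(\left(-4 + 3 \cdot 8\right) - 118\right) \left(-158\right) = \left(\left(-4 + 24\right) - 118\right) \left(-158\right) = \left(20 - 118\right) \left(-158\right) = \left(-98\right) \left(-158\right) = 15484$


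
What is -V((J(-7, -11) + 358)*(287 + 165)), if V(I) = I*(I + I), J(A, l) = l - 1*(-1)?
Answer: -49484063232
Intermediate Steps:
J(A, l) = 1 + l (J(A, l) = l + 1 = 1 + l)
V(I) = 2*I² (V(I) = I*(2*I) = 2*I²)
-V((J(-7, -11) + 358)*(287 + 165)) = -2*(((1 - 11) + 358)*(287 + 165))² = -2*((-10 + 358)*452)² = -2*(348*452)² = -2*157296² = -2*24742031616 = -1*49484063232 = -49484063232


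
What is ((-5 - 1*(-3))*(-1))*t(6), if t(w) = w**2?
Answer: 72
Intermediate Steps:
((-5 - 1*(-3))*(-1))*t(6) = ((-5 - 1*(-3))*(-1))*6**2 = ((-5 + 3)*(-1))*36 = -2*(-1)*36 = 2*36 = 72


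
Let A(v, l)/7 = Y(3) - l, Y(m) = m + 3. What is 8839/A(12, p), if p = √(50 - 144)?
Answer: 26517/455 + 8839*I*√94/910 ≈ 58.279 + 94.173*I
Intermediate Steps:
Y(m) = 3 + m
p = I*√94 (p = √(-94) = I*√94 ≈ 9.6954*I)
A(v, l) = 42 - 7*l (A(v, l) = 7*((3 + 3) - l) = 7*(6 - l) = 42 - 7*l)
8839/A(12, p) = 8839/(42 - 7*I*√94)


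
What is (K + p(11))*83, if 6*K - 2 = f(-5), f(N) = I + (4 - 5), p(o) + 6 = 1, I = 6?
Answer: -1909/6 ≈ -318.17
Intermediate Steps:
p(o) = -5 (p(o) = -6 + 1 = -5)
f(N) = 5 (f(N) = 6 + (4 - 5) = 6 - 1 = 5)
K = 7/6 (K = 1/3 + (1/6)*5 = 1/3 + 5/6 = 7/6 ≈ 1.1667)
(K + p(11))*83 = (7/6 - 5)*83 = -23/6*83 = -1909/6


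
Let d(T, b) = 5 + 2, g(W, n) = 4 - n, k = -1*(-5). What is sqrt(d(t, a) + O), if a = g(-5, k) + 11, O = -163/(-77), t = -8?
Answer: 3*sqrt(6006)/77 ≈ 3.0194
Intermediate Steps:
k = 5
O = 163/77 (O = -163*(-1/77) = 163/77 ≈ 2.1169)
a = 10 (a = (4 - 1*5) + 11 = (4 - 5) + 11 = -1 + 11 = 10)
d(T, b) = 7
sqrt(d(t, a) + O) = sqrt(7 + 163/77) = sqrt(702/77) = 3*sqrt(6006)/77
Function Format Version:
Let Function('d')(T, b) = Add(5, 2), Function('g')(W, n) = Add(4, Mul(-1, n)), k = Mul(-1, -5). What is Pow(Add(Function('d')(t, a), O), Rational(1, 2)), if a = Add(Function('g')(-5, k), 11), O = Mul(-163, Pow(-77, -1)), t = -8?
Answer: Mul(Rational(3, 77), Pow(6006, Rational(1, 2))) ≈ 3.0194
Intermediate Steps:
k = 5
O = Rational(163, 77) (O = Mul(-163, Rational(-1, 77)) = Rational(163, 77) ≈ 2.1169)
a = 10 (a = Add(Add(4, Mul(-1, 5)), 11) = Add(Add(4, -5), 11) = Add(-1, 11) = 10)
Function('d')(T, b) = 7
Pow(Add(Function('d')(t, a), O), Rational(1, 2)) = Pow(Add(7, Rational(163, 77)), Rational(1, 2)) = Pow(Rational(702, 77), Rational(1, 2)) = Mul(Rational(3, 77), Pow(6006, Rational(1, 2)))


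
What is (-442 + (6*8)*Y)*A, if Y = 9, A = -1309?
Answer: 13090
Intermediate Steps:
(-442 + (6*8)*Y)*A = (-442 + (6*8)*9)*(-1309) = (-442 + 48*9)*(-1309) = (-442 + 432)*(-1309) = -10*(-1309) = 13090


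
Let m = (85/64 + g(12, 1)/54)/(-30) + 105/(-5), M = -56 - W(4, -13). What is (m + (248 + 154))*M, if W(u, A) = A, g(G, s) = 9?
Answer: -94353739/5760 ≈ -16381.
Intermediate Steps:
M = -43 (M = -56 - 1*(-13) = -56 + 13 = -43)
m = -121247/5760 (m = (85/64 + 9/54)/(-30) + 105/(-5) = (85*(1/64) + 9*(1/54))*(-1/30) + 105*(-⅕) = (85/64 + ⅙)*(-1/30) - 21 = (287/192)*(-1/30) - 21 = -287/5760 - 21 = -121247/5760 ≈ -21.050)
(m + (248 + 154))*M = (-121247/5760 + (248 + 154))*(-43) = (-121247/5760 + 402)*(-43) = (2194273/5760)*(-43) = -94353739/5760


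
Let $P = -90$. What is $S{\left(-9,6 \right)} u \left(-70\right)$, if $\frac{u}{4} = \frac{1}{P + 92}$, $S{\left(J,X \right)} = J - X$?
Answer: $2100$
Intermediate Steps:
$u = 2$ ($u = \frac{4}{-90 + 92} = \frac{4}{2} = 4 \cdot \frac{1}{2} = 2$)
$S{\left(-9,6 \right)} u \left(-70\right) = \left(-9 - 6\right) 2 \left(-70\right) = \left(-15\right) 2 \left(-70\right) = \left(-30\right) \left(-70\right) = 2100$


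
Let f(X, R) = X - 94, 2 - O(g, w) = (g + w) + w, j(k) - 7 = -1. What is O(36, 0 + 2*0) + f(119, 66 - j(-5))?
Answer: -9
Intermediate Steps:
j(k) = 6 (j(k) = 7 - 1 = 6)
O(g, w) = 2 - g - 2*w (O(g, w) = 2 - ((g + w) + w) = 2 - (g + 2*w) = 2 + (-g - 2*w) = 2 - g - 2*w)
f(X, R) = -94 + X
O(36, 0 + 2*0) + f(119, 66 - j(-5)) = (2 - 1*36 - 2*(0 + 2*0)) + (-94 + 119) = (2 - 36 - 2*(0 + 0)) + 25 = (2 - 36 - 2*0) + 25 = (2 - 36 + 0) + 25 = -34 + 25 = -9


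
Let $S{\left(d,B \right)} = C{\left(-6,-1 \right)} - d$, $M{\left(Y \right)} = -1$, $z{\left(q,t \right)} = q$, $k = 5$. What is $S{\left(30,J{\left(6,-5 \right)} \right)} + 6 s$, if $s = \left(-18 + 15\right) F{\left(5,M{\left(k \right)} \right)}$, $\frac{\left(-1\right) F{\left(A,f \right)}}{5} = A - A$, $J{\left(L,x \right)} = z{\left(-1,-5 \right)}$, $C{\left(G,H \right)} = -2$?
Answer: $-32$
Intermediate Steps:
$J{\left(L,x \right)} = -1$
$S{\left(d,B \right)} = -2 - d$
$F{\left(A,f \right)} = 0$ ($F{\left(A,f \right)} = - 5 \left(A - A\right) = \left(-5\right) 0 = 0$)
$s = 0$ ($s = \left(-18 + 15\right) 0 = \left(-3\right) 0 = 0$)
$S{\left(30,J{\left(6,-5 \right)} \right)} + 6 s = \left(-2 - 30\right) + 6 \cdot 0 = \left(-2 - 30\right) + 0 = -32 + 0 = -32$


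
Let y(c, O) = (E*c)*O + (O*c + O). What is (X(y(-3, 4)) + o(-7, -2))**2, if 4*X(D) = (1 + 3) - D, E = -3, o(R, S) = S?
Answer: 64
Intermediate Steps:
y(c, O) = O - 2*O*c (y(c, O) = (-3*c)*O + (O*c + O) = -3*O*c + (O + O*c) = O - 2*O*c)
X(D) = 1 - D/4 (X(D) = ((1 + 3) - D)/4 = (4 - D)/4 = 1 - D/4)
(X(y(-3, 4)) + o(-7, -2))**2 = ((1 - (1 - 2*(-3))) - 2)**2 = ((1 - (1 + 6)) - 2)**2 = ((1 - 7) - 2)**2 = (-6 - 2)**2 = (-8)**2 = 64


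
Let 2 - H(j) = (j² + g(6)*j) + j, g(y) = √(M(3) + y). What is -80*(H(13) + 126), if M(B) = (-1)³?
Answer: 4320 + 1040*√5 ≈ 6645.5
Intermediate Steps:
M(B) = -1
g(y) = √(-1 + y)
H(j) = 2 - j - j² - j*√5 (H(j) = 2 - ((j² + √(-1 + 6)*j) + j) = 2 - ((j² + √5*j) + j) = 2 - ((j² + j*√5) + j) = 2 - (j + j² + j*√5) = 2 + (-j - j² - j*√5) = 2 - j - j² - j*√5)
-80*(H(13) + 126) = -80*((2 - 1*13 - 1*13² - 1*13*√5) + 126) = -80*((2 - 13 - 1*169 - 13*√5) + 126) = -80*((2 - 13 - 169 - 13*√5) + 126) = -80*((-180 - 13*√5) + 126) = -80*(-54 - 13*√5) = 4320 + 1040*√5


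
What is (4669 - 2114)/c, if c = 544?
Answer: 2555/544 ≈ 4.6967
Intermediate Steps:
(4669 - 2114)/c = (4669 - 2114)/544 = 2555*(1/544) = 2555/544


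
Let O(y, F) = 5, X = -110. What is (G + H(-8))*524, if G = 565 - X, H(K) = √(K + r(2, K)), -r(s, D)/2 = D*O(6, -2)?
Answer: 353700 + 3144*√2 ≈ 3.5815e+5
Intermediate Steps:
r(s, D) = -10*D (r(s, D) = -2*D*5 = -10*D)
H(K) = 3*√(-K) (H(K) = √(K - 10*K) = √(-9*K) = 3*√(-K))
G = 675 (G = 565 - 1*(-110) = 565 + 110 = 675)
(G + H(-8))*524 = (675 + 3*√(-1*(-8)))*524 = (675 + 3*√8)*524 = (675 + 3*(2*√2))*524 = (675 + 6*√2)*524 = 353700 + 3144*√2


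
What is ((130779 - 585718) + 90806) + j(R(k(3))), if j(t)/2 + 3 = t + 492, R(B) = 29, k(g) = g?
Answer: -363097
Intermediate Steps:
j(t) = 978 + 2*t (j(t) = -6 + 2*(t + 492) = -6 + 2*(492 + t) = -6 + (984 + 2*t) = 978 + 2*t)
((130779 - 585718) + 90806) + j(R(k(3))) = ((130779 - 585718) + 90806) + (978 + 2*29) = (-454939 + 90806) + (978 + 58) = -364133 + 1036 = -363097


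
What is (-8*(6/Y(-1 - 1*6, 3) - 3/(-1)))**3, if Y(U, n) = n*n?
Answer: -681472/27 ≈ -25240.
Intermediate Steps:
Y(U, n) = n**2
(-8*(6/Y(-1 - 1*6, 3) - 3/(-1)))**3 = (-8*(6/(3**2) - 3/(-1)))**3 = (-8*(6/9 - 3*(-1)))**3 = (-8*(6*(1/9) + 3))**3 = (-8*(2/3 + 3))**3 = (-8*11/3)**3 = (-88/3)**3 = -681472/27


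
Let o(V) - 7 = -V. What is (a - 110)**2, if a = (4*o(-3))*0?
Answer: 12100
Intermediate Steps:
o(V) = 7 - V
a = 0 (a = (4*(7 - 1*(-3)))*0 = (4*(7 + 3))*0 = (4*10)*0 = 40*0 = 0)
(a - 110)**2 = (0 - 110)**2 = (-110)**2 = 12100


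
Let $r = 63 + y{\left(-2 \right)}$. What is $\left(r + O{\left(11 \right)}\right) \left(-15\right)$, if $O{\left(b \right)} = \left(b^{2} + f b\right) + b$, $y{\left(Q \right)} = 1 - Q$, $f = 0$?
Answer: $-2970$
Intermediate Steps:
$r = 66$ ($r = 63 + \left(1 - -2\right) = 63 + \left(1 + 2\right) = 63 + 3 = 66$)
$O{\left(b \right)} = b + b^{2}$ ($O{\left(b \right)} = \left(b^{2} + 0 b\right) + b = \left(b^{2} + 0\right) + b = b^{2} + b = b + b^{2}$)
$\left(r + O{\left(11 \right)}\right) \left(-15\right) = \left(66 + 11 \left(1 + 11\right)\right) \left(-15\right) = \left(66 + 11 \cdot 12\right) \left(-15\right) = \left(66 + 132\right) \left(-15\right) = 198 \left(-15\right) = -2970$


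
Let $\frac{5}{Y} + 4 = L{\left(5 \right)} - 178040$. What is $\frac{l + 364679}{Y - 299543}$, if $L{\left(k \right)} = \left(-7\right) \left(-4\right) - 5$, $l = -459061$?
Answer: $\frac{8400989011}{26662472204} \approx 0.31509$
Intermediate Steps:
$L{\left(k \right)} = 23$ ($L{\left(k \right)} = 28 - 5 = 23$)
$Y = - \frac{5}{178021}$ ($Y = \frac{5}{-4 + \left(23 - 178040\right)} = \frac{5}{-4 - 178017} = \frac{5}{-178021} = 5 \left(- \frac{1}{178021}\right) = - \frac{5}{178021} \approx -2.8087 \cdot 10^{-5}$)
$\frac{l + 364679}{Y - 299543} = \frac{-459061 + 364679}{- \frac{5}{178021} - 299543} = - \frac{94382}{- \frac{53324944408}{178021}} = \left(-94382\right) \left(- \frac{178021}{53324944408}\right) = \frac{8400989011}{26662472204}$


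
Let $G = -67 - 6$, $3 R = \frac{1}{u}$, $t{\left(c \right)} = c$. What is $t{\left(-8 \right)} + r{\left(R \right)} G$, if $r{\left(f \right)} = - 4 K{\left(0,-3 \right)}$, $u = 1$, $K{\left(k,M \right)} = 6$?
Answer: $1744$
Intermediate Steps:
$R = \frac{1}{3}$ ($R = \frac{1}{3 \cdot 1} = \frac{1}{3} \cdot 1 = \frac{1}{3} \approx 0.33333$)
$r{\left(f \right)} = -24$ ($r{\left(f \right)} = \left(-4\right) 6 = -24$)
$G = -73$ ($G = -67 - 6 = -73$)
$t{\left(-8 \right)} + r{\left(R \right)} G = -8 - -1752 = -8 + 1752 = 1744$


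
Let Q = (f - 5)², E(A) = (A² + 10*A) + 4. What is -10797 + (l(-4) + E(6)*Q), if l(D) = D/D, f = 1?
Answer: -9196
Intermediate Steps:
E(A) = 4 + A² + 10*A
Q = 16 (Q = (1 - 5)² = (-4)² = 16)
l(D) = 1
-10797 + (l(-4) + E(6)*Q) = -10797 + (1 + (4 + 6² + 10*6)*16) = -10797 + (1 + (4 + 36 + 60)*16) = -10797 + (1 + 100*16) = -10797 + (1 + 1600) = -10797 + 1601 = -9196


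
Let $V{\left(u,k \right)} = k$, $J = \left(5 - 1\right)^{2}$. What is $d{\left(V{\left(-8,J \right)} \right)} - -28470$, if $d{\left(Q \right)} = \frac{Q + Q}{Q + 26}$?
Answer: $\frac{597886}{21} \approx 28471.0$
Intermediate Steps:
$J = 16$ ($J = 4^{2} = 16$)
$d{\left(Q \right)} = \frac{2 Q}{26 + Q}$
$d{\left(V{\left(-8,J \right)} \right)} - -28470 = 2 \cdot 16 \frac{1}{26 + 16} - -28470 = 2 \cdot 16 \cdot \frac{1}{42} + 28470 = \frac{16}{21} + 28470 = \frac{597886}{21}$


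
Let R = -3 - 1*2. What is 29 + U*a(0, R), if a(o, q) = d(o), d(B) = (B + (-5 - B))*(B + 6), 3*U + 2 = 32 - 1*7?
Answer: -201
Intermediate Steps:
U = 23/3 (U = -⅔ + (32 - 1*7)/3 = -⅔ + (32 - 7)/3 = -⅔ + (⅓)*25 = -⅔ + 25/3 = 23/3 ≈ 7.6667)
R = -5 (R = -3 - 2 = -5)
d(B) = -30 - 5*B (d(B) = -5*(6 + B) = -30 - 5*B)
a(o, q) = -30 - 5*o
29 + U*a(0, R) = 29 + 23*(-30 - 5*0)/3 = 29 + 23*(-30 + 0)/3 = 29 + (23/3)*(-30) = 29 - 230 = -201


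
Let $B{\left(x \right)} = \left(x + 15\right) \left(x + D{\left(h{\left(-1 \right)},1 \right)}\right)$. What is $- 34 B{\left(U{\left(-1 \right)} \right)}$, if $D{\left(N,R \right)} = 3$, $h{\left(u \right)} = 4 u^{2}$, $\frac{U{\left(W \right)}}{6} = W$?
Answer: $918$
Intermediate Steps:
$U{\left(W \right)} = 6 W$
$B{\left(x \right)} = \left(3 + x\right) \left(15 + x\right)$ ($B{\left(x \right)} = \left(x + 15\right) \left(x + 3\right) = \left(15 + x\right) \left(3 + x\right) = \left(3 + x\right) \left(15 + x\right)$)
$- 34 B{\left(U{\left(-1 \right)} \right)} = - 34 \left(45 + \left(6 \left(-1\right)\right)^{2} + 18 \cdot 6 \left(-1\right)\right) = - 34 \left(45 + \left(-6\right)^{2} + 18 \left(-6\right)\right) = - 34 \left(45 + 36 - 108\right) = \left(-34\right) \left(-27\right) = 918$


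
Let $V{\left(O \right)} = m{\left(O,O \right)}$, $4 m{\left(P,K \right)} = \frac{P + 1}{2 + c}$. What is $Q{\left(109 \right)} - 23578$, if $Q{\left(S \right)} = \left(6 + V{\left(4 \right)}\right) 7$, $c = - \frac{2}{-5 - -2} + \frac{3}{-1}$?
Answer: $- \frac{94249}{4} \approx -23562.0$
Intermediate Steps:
$c = - \frac{7}{3}$ ($c = - \frac{2}{-5 + 2} + 3 \left(-1\right) = - \frac{2}{-3} - 3 = \left(-2\right) \left(- \frac{1}{3}\right) - 3 = \frac{2}{3} - 3 = - \frac{7}{3} \approx -2.3333$)
$m{\left(P,K \right)} = - \frac{3}{4} - \frac{3 P}{4}$ ($m{\left(P,K \right)} = \frac{\left(P + 1\right) \frac{1}{2 - \frac{7}{3}}}{4} = \frac{\left(1 + P\right) \frac{1}{- \frac{1}{3}}}{4} = \frac{\left(1 + P\right) \left(-3\right)}{4} = \frac{-3 - 3 P}{4} = - \frac{3}{4} - \frac{3 P}{4}$)
$V{\left(O \right)} = - \frac{3}{4} - \frac{3 O}{4}$
$Q{\left(S \right)} = \frac{63}{4}$ ($Q{\left(S \right)} = \left(6 - \frac{15}{4}\right) 7 = \frac{9}{4} \cdot 7 = \frac{63}{4}$)
$Q{\left(109 \right)} - 23578 = \frac{63}{4} - 23578 = - \frac{94249}{4}$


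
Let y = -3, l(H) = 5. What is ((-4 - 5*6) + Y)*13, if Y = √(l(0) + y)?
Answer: -442 + 13*√2 ≈ -423.62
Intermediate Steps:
Y = √2 (Y = √(5 - 3) = √2 ≈ 1.4142)
((-4 - 5*6) + Y)*13 = ((-4 - 5*6) + √2)*13 = ((-4 - 30) + √2)*13 = (-34 + √2)*13 = -442 + 13*√2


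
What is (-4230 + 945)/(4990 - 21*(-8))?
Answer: -3285/5158 ≈ -0.63688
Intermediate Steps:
(-4230 + 945)/(4990 - 21*(-8)) = -3285/(4990 + 168) = -3285/5158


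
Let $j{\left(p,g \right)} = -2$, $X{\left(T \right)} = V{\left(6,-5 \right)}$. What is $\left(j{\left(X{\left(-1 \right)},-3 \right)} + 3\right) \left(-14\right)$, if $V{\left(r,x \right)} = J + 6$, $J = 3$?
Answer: $-14$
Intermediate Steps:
$V{\left(r,x \right)} = 9$ ($V{\left(r,x \right)} = 3 + 6 = 9$)
$X{\left(T \right)} = 9$
$\left(j{\left(X{\left(-1 \right)},-3 \right)} + 3\right) \left(-14\right) = \left(-2 + 3\right) \left(-14\right) = 1 \left(-14\right) = -14$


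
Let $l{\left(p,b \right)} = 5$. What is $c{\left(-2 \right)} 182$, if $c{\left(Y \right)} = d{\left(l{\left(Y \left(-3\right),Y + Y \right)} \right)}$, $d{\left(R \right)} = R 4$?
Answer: $3640$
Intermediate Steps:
$d{\left(R \right)} = 4 R$
$c{\left(Y \right)} = 20$ ($c{\left(Y \right)} = 4 \cdot 5 = 20$)
$c{\left(-2 \right)} 182 = 20 \cdot 182 = 3640$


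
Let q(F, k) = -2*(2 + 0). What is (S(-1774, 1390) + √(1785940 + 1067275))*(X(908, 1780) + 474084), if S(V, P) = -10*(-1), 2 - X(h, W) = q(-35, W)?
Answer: 4740900 + 474090*√2853215 ≈ 8.0555e+8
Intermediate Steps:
q(F, k) = -4 (q(F, k) = -2*2 = -4)
X(h, W) = 6 (X(h, W) = 2 - 1*(-4) = 2 + 4 = 6)
S(V, P) = 10
(S(-1774, 1390) + √(1785940 + 1067275))*(X(908, 1780) + 474084) = (10 + √(1785940 + 1067275))*(6 + 474084) = (10 + √2853215)*474090 = 4740900 + 474090*√2853215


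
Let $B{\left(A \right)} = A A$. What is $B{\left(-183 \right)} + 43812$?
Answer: $77301$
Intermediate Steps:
$B{\left(A \right)} = A^{2}$
$B{\left(-183 \right)} + 43812 = \left(-183\right)^{2} + 43812 = 33489 + 43812 = 77301$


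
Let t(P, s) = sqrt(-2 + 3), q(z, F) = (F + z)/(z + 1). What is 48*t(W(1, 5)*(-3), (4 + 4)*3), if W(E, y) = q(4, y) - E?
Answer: 48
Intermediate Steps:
q(z, F) = (F + z)/(1 + z)
W(E, y) = 4/5 - E + y/5 (W(E, y) = (y + 4)/(1 + 4) - E = (4 + y)/5 - E = (4/5 + y/5) - E = 4/5 - E + y/5)
t(P, s) = 1 (t(P, s) = sqrt(1) = 1)
48*t(W(1, 5)*(-3), (4 + 4)*3) = 48*1 = 48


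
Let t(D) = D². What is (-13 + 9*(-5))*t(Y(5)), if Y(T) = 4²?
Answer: -14848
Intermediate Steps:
Y(T) = 16
(-13 + 9*(-5))*t(Y(5)) = (-13 + 9*(-5))*16² = (-13 - 45)*256 = -58*256 = -14848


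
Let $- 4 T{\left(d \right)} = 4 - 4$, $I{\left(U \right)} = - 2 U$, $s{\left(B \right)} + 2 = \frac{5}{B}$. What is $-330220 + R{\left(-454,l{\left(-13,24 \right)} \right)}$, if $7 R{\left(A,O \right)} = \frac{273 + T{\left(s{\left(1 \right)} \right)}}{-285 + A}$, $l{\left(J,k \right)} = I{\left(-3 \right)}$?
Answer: $- \frac{244032619}{739} \approx -3.3022 \cdot 10^{5}$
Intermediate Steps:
$s{\left(B \right)} = -2 + \frac{5}{B}$
$T{\left(d \right)} = 0$ ($T{\left(d \right)} = - \frac{4 - 4}{4} = \left(- \frac{1}{4}\right) 0 = 0$)
$l{\left(J,k \right)} = 6$ ($l{\left(J,k \right)} = \left(-2\right) \left(-3\right) = 6$)
$R{\left(A,O \right)} = \frac{39}{-285 + A}$ ($R{\left(A,O \right)} = \frac{\left(273 + 0\right) \frac{1}{-285 + A}}{7} = \frac{273 \frac{1}{-285 + A}}{7} = \frac{39}{-285 + A}$)
$-330220 + R{\left(-454,l{\left(-13,24 \right)} \right)} = -330220 + \frac{39}{-285 - 454} = -330220 + \frac{39}{-739} = -330220 + 39 \left(- \frac{1}{739}\right) = -330220 - \frac{39}{739} = - \frac{244032619}{739}$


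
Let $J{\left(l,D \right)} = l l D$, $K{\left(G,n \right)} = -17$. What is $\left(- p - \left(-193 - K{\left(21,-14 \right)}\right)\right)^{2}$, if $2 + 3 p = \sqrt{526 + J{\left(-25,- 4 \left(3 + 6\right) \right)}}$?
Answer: $\frac{\left(530 - i \sqrt{21974}\right)^{2}}{9} \approx 28770.0 - 17459.0 i$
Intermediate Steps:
$J{\left(l,D \right)} = D l^{2}$ ($J{\left(l,D \right)} = l^{2} D = D l^{2}$)
$p = - \frac{2}{3} + \frac{i \sqrt{21974}}{3}$ ($p = - \frac{2}{3} + \frac{\sqrt{526 + - 4 \left(3 + 6\right) \left(-25\right)^{2}}}{3} = - \frac{2}{3} + \frac{\sqrt{526 + \left(-4\right) 9 \cdot 625}}{3} = - \frac{2}{3} + \frac{\sqrt{526 - 22500}}{3} = - \frac{2}{3} + \frac{\sqrt{-21974}}{3} = - \frac{2}{3} + \frac{i \sqrt{21974}}{3} \approx -0.66667 + 49.412 i$)
$\left(- p - \left(-193 - K{\left(21,-14 \right)}\right)\right)^{2} = \left(- (- \frac{2}{3} + \frac{i \sqrt{21974}}{3}) + \left(\left(-17 + 373\right) - 180\right)\right)^{2} = \left(\left(\frac{2}{3} - \frac{i \sqrt{21974}}{3}\right) + \left(356 - 180\right)\right)^{2} = \left(\left(\frac{2}{3} - \frac{i \sqrt{21974}}{3}\right) + 176\right)^{2} = \left(\frac{530}{3} - \frac{i \sqrt{21974}}{3}\right)^{2}$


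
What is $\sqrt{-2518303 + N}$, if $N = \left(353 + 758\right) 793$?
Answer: $12 i \sqrt{11370} \approx 1279.6 i$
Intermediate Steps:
$N = 881023$ ($N = 1111 \cdot 793 = 881023$)
$\sqrt{-2518303 + N} = \sqrt{-2518303 + 881023} = \sqrt{-1637280} = 12 i \sqrt{11370}$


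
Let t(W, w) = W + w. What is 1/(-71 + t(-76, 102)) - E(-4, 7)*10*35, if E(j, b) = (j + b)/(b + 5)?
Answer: -7877/90 ≈ -87.522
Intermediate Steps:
E(j, b) = (b + j)/(5 + b)
1/(-71 + t(-76, 102)) - E(-4, 7)*10*35 = 1/(-71 + (-76 + 102)) - ((7 - 4)/(5 + 7))*10*35 = 1/(-71 + 26) - (3/12)*10*35 = 1/(-45) - ((1/12)*3)*10*35 = -1/45 - (1/4)*10*35 = -1/45 - 5*35/2 = -1/45 - 1*175/2 = -1/45 - 175/2 = -7877/90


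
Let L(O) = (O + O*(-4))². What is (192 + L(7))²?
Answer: 400689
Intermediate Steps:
L(O) = 9*O² (L(O) = (O - 4*O)² = (-3*O)² = 9*O²)
(192 + L(7))² = (192 + 9*7²)² = (192 + 9*49)² = (192 + 441)² = 633² = 400689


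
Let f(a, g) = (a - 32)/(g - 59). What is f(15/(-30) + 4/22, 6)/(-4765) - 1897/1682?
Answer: -2635227233/2336293795 ≈ -1.1280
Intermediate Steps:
f(a, g) = (-32 + a)/(-59 + g)
f(15/(-30) + 4/22, 6)/(-4765) - 1897/1682 = ((-32 + (15/(-30) + 4/22))/(-59 + 6))/(-4765) - 1897/1682 = ((-32 + (15*(-1/30) + 4*(1/22)))/(-53))*(-1/4765) - 1897*1/1682 = -(-32 + (-1/2 + 2/11))/53*(-1/4765) - 1897/1682 = -(-32 - 7/22)/53*(-1/4765) - 1897/1682 = -1/53*(-711/22)*(-1/4765) - 1897/1682 = (711/1166)*(-1/4765) - 1897/1682 = -711/5555990 - 1897/1682 = -2635227233/2336293795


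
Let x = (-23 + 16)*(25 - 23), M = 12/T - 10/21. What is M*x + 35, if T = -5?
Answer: 1129/15 ≈ 75.267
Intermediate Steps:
M = -302/105 (M = 12/(-5) - 10/21 = 12*(-1/5) - 10*1/21 = -12/5 - 10/21 = -302/105 ≈ -2.8762)
x = -14 (x = -7*2 = -14)
M*x + 35 = -302/105*(-14) + 35 = 604/15 + 35 = 1129/15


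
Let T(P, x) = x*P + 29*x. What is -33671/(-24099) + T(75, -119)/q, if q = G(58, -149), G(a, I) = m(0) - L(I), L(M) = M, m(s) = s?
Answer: -293232245/3590751 ≈ -81.663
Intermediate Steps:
T(P, x) = 29*x + P*x (T(P, x) = P*x + 29*x = 29*x + P*x)
G(a, I) = -I (G(a, I) = 0 - I = -I)
q = 149 (q = -1*(-149) = 149)
-33671/(-24099) + T(75, -119)/q = -33671/(-24099) - 119*(29 + 75)/149 = -33671*(-1/24099) - 119*104*(1/149) = 33671/24099 - 12376*1/149 = 33671/24099 - 12376/149 = -293232245/3590751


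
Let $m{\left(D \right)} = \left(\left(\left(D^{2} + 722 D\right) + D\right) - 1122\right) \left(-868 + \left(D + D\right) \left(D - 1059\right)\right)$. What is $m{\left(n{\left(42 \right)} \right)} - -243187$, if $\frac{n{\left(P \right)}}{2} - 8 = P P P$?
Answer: $962338851801723625019$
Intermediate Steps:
$n{\left(P \right)} = 16 + 2 P^{3}$ ($n{\left(P \right)} = 16 + 2 P P P = 16 + 2 P^{2} P = 16 + 2 P^{3}$)
$m{\left(D \right)} = \left(-868 + 2 D \left(-1059 + D\right)\right) \left(-1122 + D^{2} + 723 D\right)$ ($m{\left(D \right)} = \left(\left(D^{2} + 723 D\right) - 1122\right) \left(-868 + 2 D \left(-1059 + D\right)\right) = \left(-1122 + D^{2} + 723 D\right) \left(-868 + 2 D \left(-1059 + D\right)\right) = \left(-868 + 2 D \left(-1059 + D\right)\right) \left(-1122 + D^{2} + 723 D\right)$)
$m{\left(n{\left(42 \right)} \right)} - -243187 = \left(973896 - 1534426 \left(16 + 2 \cdot 42^{3}\right)^{2} - 672 \left(16 + 2 \cdot 42^{3}\right)^{3} + 2 \left(16 + 2 \cdot 42^{3}\right)^{4} + 1748832 \left(16 + 2 \cdot 42^{3}\right)\right) - -243187 = \left(973896 - 1534426 \left(16 + 2 \cdot 74088\right)^{2} - 672 \left(16 + 2 \cdot 74088\right)^{3} + 2 \left(16 + 2 \cdot 74088\right)^{4} + 1748832 \left(16 + 2 \cdot 74088\right)\right) + 243187 = \left(973896 - 1534426 \left(16 + 148176\right)^{2} - 672 \left(16 + 148176\right)^{3} + 2 \left(16 + 148176\right)^{4} + 1748832 \left(16 + 148176\right)\right) + 243187 = \left(973896 - 1534426 \cdot 148192^{2} - 672 \cdot 148192^{3} + 2 \cdot 148192^{4} + 1748832 \cdot 148192\right) + 243187 = \left(973896 - 33697328167512064 - 2186973652882292736 + 2 \cdot 482279761261804650496 + 259162911744\right) + 243187 = \left(973896 - 33697328167512064 - 2186973652882292736 + 964559522523609300992 + 259162911744\right) + 243187 = 962338851801723381832 + 243187 = 962338851801723625019$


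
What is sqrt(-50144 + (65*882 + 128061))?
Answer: 139*sqrt(7) ≈ 367.76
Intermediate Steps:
sqrt(-50144 + (65*882 + 128061)) = sqrt(-50144 + (57330 + 128061)) = sqrt(-50144 + 185391) = sqrt(135247) = 139*sqrt(7)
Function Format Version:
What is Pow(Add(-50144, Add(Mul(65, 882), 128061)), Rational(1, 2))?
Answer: Mul(139, Pow(7, Rational(1, 2))) ≈ 367.76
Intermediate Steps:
Pow(Add(-50144, Add(Mul(65, 882), 128061)), Rational(1, 2)) = Pow(Add(-50144, Add(57330, 128061)), Rational(1, 2)) = Pow(Add(-50144, 185391), Rational(1, 2)) = Pow(135247, Rational(1, 2)) = Mul(139, Pow(7, Rational(1, 2)))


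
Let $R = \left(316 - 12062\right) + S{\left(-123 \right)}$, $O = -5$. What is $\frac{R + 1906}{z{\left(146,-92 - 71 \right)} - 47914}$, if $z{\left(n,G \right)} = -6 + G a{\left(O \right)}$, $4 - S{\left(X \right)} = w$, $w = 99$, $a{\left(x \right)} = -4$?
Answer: $\frac{9935}{47268} \approx 0.21018$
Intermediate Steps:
$S{\left(X \right)} = -95$ ($S{\left(X \right)} = 4 - 99 = -95$)
$z{\left(n,G \right)} = -6 - 4 G$ ($z{\left(n,G \right)} = -6 + G \left(-4\right) = -6 - 4 G$)
$R = -11841$ ($R = \left(316 - 12062\right) - 95 = -11746 - 95 = -11841$)
$\frac{R + 1906}{z{\left(146,-92 - 71 \right)} - 47914} = \frac{-11841 + 1906}{\left(-6 - 4 \left(-92 - 71\right)\right) - 47914} = - \frac{9935}{\left(-6 - -652\right) - 47914} = - \frac{9935}{\left(-6 + 652\right) - 47914} = - \frac{9935}{646 - 47914} = - \frac{9935}{-47268} = \left(-9935\right) \left(- \frac{1}{47268}\right) = \frac{9935}{47268}$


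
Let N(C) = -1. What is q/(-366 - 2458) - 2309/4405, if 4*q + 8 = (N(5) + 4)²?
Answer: -26086869/49758880 ≈ -0.52427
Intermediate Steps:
q = ¼ (q = -2 + (-1 + 4)²/4 = -2 + (¼)*3² = -2 + (¼)*9 = -2 + 9/4 = ¼ ≈ 0.25000)
q/(-366 - 2458) - 2309/4405 = 1/(4*(-366 - 2458)) - 2309/4405 = (¼)/(-2824) - 2309*1/4405 = (¼)*(-1/2824) - 2309/4405 = -1/11296 - 2309/4405 = -26086869/49758880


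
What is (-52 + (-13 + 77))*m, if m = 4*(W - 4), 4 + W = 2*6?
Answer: 192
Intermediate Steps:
W = 8 (W = -4 + 2*6 = -4 + 12 = 8)
m = 16 (m = 4*(8 - 4) = 4*4 = 16)
(-52 + (-13 + 77))*m = (-52 + (-13 + 77))*16 = (-52 + 64)*16 = 12*16 = 192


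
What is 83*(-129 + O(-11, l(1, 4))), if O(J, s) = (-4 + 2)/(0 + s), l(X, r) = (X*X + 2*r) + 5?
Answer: -75032/7 ≈ -10719.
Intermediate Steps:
l(X, r) = 5 + X² + 2*r (l(X, r) = (X² + 2*r) + 5 = 5 + X² + 2*r)
O(J, s) = -2/s
83*(-129 + O(-11, l(1, 4))) = 83*(-129 - 2/(5 + 1² + 2*4)) = 83*(-129 - 2/(5 + 1 + 8)) = 83*(-129 - 2/14) = 83*(-129 - 2*1/14) = 83*(-129 - ⅐) = 83*(-904/7) = -75032/7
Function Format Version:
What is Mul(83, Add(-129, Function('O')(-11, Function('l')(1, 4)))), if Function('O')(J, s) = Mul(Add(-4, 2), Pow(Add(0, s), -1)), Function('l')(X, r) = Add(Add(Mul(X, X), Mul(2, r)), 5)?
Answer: Rational(-75032, 7) ≈ -10719.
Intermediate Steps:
Function('l')(X, r) = Add(5, Pow(X, 2), Mul(2, r)) (Function('l')(X, r) = Add(Add(Pow(X, 2), Mul(2, r)), 5) = Add(5, Pow(X, 2), Mul(2, r)))
Function('O')(J, s) = Mul(-2, Pow(s, -1))
Mul(83, Add(-129, Function('O')(-11, Function('l')(1, 4)))) = Mul(83, Add(-129, Mul(-2, Pow(Add(5, Pow(1, 2), Mul(2, 4)), -1)))) = Mul(83, Add(-129, Mul(-2, Pow(Add(5, 1, 8), -1)))) = Mul(83, Add(-129, Mul(-2, Pow(14, -1)))) = Mul(83, Add(-129, Mul(-2, Rational(1, 14)))) = Mul(83, Add(-129, Rational(-1, 7))) = Mul(83, Rational(-904, 7)) = Rational(-75032, 7)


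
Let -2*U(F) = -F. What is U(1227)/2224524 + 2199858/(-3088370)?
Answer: -1630580734199/2290051061960 ≈ -0.71203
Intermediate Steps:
U(F) = F/2 (U(F) = -(-1)*F/2 = F/2)
U(1227)/2224524 + 2199858/(-3088370) = ((½)*1227)/2224524 + 2199858/(-3088370) = (1227/2)*(1/2224524) + 2199858*(-1/3088370) = 409/1483016 - 1099929/1544185 = -1630580734199/2290051061960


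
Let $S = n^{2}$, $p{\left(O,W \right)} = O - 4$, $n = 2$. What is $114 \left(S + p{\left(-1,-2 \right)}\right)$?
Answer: $-114$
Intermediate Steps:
$p{\left(O,W \right)} = -4 + O$
$S = 4$ ($S = 2^{2} = 4$)
$114 \left(S + p{\left(-1,-2 \right)}\right) = 114 \left(4 - 5\right) = 114 \left(-1\right) = -114$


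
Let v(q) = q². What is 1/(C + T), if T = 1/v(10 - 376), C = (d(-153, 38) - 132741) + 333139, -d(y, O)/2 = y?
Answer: 133956/26885505025 ≈ 4.9825e-6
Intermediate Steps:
d(y, O) = -2*y
C = 200704 (C = (-2*(-153) - 132741) + 333139 = (306 - 132741) + 333139 = -132435 + 333139 = 200704)
T = 1/133956 (T = 1/((10 - 376)²) = 1/((-366)²) = 1/133956 ≈ 7.4651e-6)
1/(C + T) = 1/(200704 + 1/133956) = 1/(26885505025/133956) = 133956/26885505025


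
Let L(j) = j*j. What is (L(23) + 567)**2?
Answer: 1201216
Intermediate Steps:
L(j) = j**2
(L(23) + 567)**2 = (23**2 + 567)**2 = (529 + 567)**2 = 1096**2 = 1201216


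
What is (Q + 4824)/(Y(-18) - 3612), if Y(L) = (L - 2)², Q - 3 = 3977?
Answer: -2201/803 ≈ -2.7410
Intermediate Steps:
Q = 3980 (Q = 3 + 3977 = 3980)
Y(L) = (-2 + L)²
(Q + 4824)/(Y(-18) - 3612) = (3980 + 4824)/((-2 - 18)² - 3612) = 8804/((-20)² - 3612) = 8804/(400 - 3612) = 8804/(-3212) = 8804*(-1/3212) = -2201/803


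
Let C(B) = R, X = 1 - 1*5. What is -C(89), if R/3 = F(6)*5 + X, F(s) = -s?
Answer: 102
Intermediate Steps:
X = -4 (X = 1 - 5 = -4)
R = -102 (R = 3*(-1*6*5 - 4) = 3*(-6*5 - 4) = 3*(-30 - 4) = 3*(-34) = -102)
C(B) = -102
-C(89) = -1*(-102) = 102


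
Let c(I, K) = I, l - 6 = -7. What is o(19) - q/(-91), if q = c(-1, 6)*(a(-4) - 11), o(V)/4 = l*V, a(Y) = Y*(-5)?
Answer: -6925/91 ≈ -76.099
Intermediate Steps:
l = -1 (l = 6 - 7 = -1)
a(Y) = -5*Y
o(V) = -4*V (o(V) = 4*(-V) = -4*V)
q = -9 (q = -(-5*(-4) - 11) = -(20 - 11) = -1*9 = -9)
o(19) - q/(-91) = -4*19 - (-9)/(-91) = -76 - (-9)*(-1)/91 = -76 - 1*9/91 = -76 - 9/91 = -6925/91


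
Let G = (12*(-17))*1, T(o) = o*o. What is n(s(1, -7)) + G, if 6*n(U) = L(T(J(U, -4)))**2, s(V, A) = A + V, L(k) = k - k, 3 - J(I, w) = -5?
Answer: -204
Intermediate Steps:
J(I, w) = 8 (J(I, w) = 3 - 1*(-5) = 3 + 5 = 8)
T(o) = o**2
L(k) = 0
n(U) = 0 (n(U) = (1/6)*0**2 = (1/6)*0 = 0)
G = -204 (G = -204*1 = -204)
n(s(1, -7)) + G = 0 - 204 = -204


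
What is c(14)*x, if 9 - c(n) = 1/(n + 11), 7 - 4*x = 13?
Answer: -336/25 ≈ -13.440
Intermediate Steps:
x = -3/2 (x = 7/4 - ¼*13 = 7/4 - 13/4 = -3/2 ≈ -1.5000)
c(n) = 9 - 1/(11 + n) (c(n) = 9 - 1/(n + 11) = 9 - 1/(11 + n))
c(14)*x = ((98 + 9*14)/(11 + 14))*(-3/2) = ((98 + 126)/25)*(-3/2) = ((1/25)*224)*(-3/2) = (224/25)*(-3/2) = -336/25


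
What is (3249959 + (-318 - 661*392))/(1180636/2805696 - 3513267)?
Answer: -2097628813296/2464289497049 ≈ -0.85121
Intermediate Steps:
(3249959 + (-318 - 661*392))/(1180636/2805696 - 3513267) = (3249959 + (-318 - 259112))/(1180636*(1/2805696) - 3513267) = (3249959 - 259430)/(295159/701424 - 3513267) = 2990529/(-2464289497049/701424) = 2990529*(-701424/2464289497049) = -2097628813296/2464289497049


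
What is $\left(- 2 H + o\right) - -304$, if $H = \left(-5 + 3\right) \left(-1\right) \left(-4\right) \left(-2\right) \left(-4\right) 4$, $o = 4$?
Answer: $820$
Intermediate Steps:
$H = -256$ ($H = \left(-2\right) \left(-1\right) \left(-4\right) 8 \cdot 4 = 2 \left(-4\right) 32 = \left(-8\right) 32 = -256$)
$\left(- 2 H + o\right) - -304 = \left(\left(-2\right) \left(-256\right) + 4\right) - -304 = \left(512 + 4\right) + 304 = 516 + 304 = 820$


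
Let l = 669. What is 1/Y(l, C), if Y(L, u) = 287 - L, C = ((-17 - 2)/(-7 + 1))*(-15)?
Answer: -1/382 ≈ -0.0026178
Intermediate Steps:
C = -95/2 (C = -19/(-6)*(-15) = -19*(-⅙)*(-15) = (19/6)*(-15) = -95/2 ≈ -47.500)
1/Y(l, C) = 1/(287 - 1*669) = 1/(287 - 669) = 1/(-382) = -1/382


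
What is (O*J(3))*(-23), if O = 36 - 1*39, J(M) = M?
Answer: 207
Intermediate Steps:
O = -3 (O = 36 - 39 = -3)
(O*J(3))*(-23) = -3*3*(-23) = -9*(-23) = 207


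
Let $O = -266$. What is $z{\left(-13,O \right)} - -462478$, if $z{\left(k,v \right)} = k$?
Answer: $462465$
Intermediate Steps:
$z{\left(-13,O \right)} - -462478 = -13 - -462478 = -13 + 462478 = 462465$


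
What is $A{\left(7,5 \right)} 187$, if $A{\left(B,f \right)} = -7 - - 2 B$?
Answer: $1309$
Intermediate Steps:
$A{\left(B,f \right)} = -7 + 2 B$
$A{\left(7,5 \right)} 187 = \left(-7 + 2 \cdot 7\right) 187 = \left(-7 + 14\right) 187 = 7 \cdot 187 = 1309$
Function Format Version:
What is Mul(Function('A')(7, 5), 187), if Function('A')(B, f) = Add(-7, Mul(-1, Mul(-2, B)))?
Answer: 1309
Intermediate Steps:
Function('A')(B, f) = Add(-7, Mul(2, B))
Mul(Function('A')(7, 5), 187) = Mul(Add(-7, Mul(2, 7)), 187) = Mul(Add(-7, 14), 187) = Mul(7, 187) = 1309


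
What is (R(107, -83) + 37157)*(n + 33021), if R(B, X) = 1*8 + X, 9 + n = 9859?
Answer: 1589742422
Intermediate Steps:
n = 9850 (n = -9 + 9859 = 9850)
R(B, X) = 8 + X
(R(107, -83) + 37157)*(n + 33021) = ((8 - 83) + 37157)*(9850 + 33021) = (-75 + 37157)*42871 = 37082*42871 = 1589742422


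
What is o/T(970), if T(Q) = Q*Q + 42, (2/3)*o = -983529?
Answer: -2950587/1881884 ≈ -1.5679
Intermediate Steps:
o = -2950587/2 (o = (3/2)*(-983529) = -2950587/2 ≈ -1.4753e+6)
T(Q) = 42 + Q**2 (T(Q) = Q**2 + 42 = 42 + Q**2)
o/T(970) = -2950587/(2*(42 + 970**2)) = -2950587/(2*(42 + 940900)) = -2950587/2/940942 = -2950587/2*1/940942 = -2950587/1881884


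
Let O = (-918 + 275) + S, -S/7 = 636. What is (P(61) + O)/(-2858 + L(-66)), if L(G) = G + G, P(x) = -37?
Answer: 2566/1495 ≈ 1.7164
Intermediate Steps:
S = -4452 (S = -7*636 = -4452)
L(G) = 2*G
O = -5095 (O = (-918 + 275) - 4452 = -643 - 4452 = -5095)
(P(61) + O)/(-2858 + L(-66)) = (-37 - 5095)/(-2858 + 2*(-66)) = -5132/(-2858 - 132) = -5132/(-2990) = -5132*(-1/2990) = 2566/1495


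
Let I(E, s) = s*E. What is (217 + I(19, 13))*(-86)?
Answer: -39904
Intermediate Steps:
I(E, s) = E*s
(217 + I(19, 13))*(-86) = (217 + 19*13)*(-86) = (217 + 247)*(-86) = 464*(-86) = -39904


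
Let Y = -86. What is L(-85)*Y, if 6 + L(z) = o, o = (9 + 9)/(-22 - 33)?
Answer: 29928/55 ≈ 544.15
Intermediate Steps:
o = -18/55 (o = 18/(-55) = 18*(-1/55) = -18/55 ≈ -0.32727)
L(z) = -348/55 (L(z) = -6 - 18/55 = -348/55)
L(-85)*Y = -348/55*(-86) = 29928/55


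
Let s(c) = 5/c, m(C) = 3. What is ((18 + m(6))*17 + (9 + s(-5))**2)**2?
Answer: 177241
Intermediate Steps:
((18 + m(6))*17 + (9 + s(-5))**2)**2 = ((18 + 3)*17 + (9 + 5/(-5))**2)**2 = (21*17 + (9 + 5*(-1/5))**2)**2 = (357 + (9 - 1)**2)**2 = (357 + 8**2)**2 = (357 + 64)**2 = 421**2 = 177241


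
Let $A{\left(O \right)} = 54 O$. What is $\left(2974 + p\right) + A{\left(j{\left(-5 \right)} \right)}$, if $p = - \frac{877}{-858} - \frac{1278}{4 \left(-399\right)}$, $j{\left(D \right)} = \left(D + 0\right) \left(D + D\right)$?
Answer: $\frac{323845427}{57057} \approx 5675.8$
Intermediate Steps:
$j{\left(D \right)} = 2 D^{2}$ ($j{\left(D \right)} = D 2 D = 2 D^{2}$)
$p = \frac{104009}{57057}$ ($p = \left(-877\right) \left(- \frac{1}{858}\right) - \frac{1278}{-1596} = \frac{877}{858} - - \frac{213}{266} = \frac{877}{858} + \frac{213}{266} = \frac{104009}{57057} \approx 1.8229$)
$\left(2974 + p\right) + A{\left(j{\left(-5 \right)} \right)} = \left(2974 + \frac{104009}{57057}\right) + 54 \cdot 2 \left(-5\right)^{2} = \frac{169791527}{57057} + 54 \cdot 2 \cdot 25 = \frac{169791527}{57057} + 54 \cdot 50 = \frac{169791527}{57057} + 2700 = \frac{323845427}{57057}$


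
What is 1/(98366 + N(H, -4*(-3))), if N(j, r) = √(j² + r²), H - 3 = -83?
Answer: 49183/4837931706 - √409/2418965853 ≈ 1.0158e-5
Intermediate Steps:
H = -80 (H = 3 - 83 = -80)
1/(98366 + N(H, -4*(-3))) = 1/(98366 + √((-80)² + (-4*(-3))²)) = 1/(98366 + √(6400 + 12²)) = 1/(98366 + √(6400 + 144)) = 1/(98366 + √6544) = 1/(98366 + 4*√409)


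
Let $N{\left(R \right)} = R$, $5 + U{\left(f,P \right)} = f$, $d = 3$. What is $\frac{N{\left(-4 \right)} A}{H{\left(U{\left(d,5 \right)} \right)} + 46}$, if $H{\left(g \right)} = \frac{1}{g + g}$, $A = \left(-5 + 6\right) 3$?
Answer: $- \frac{16}{61} \approx -0.2623$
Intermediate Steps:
$A = 3$ ($A = 1 \cdot 3 = 3$)
$U{\left(f,P \right)} = -5 + f$
$H{\left(g \right)} = \frac{1}{2 g}$
$\frac{N{\left(-4 \right)} A}{H{\left(U{\left(d,5 \right)} \right)} + 46} = \frac{\left(-4\right) 3}{\frac{1}{2 \left(-5 + 3\right)} + 46} = - \frac{12}{\frac{1}{2 \left(-2\right)} + 46} = - \frac{12}{\frac{1}{2} \left(- \frac{1}{2}\right) + 46} = - \frac{12}{- \frac{1}{4} + 46} = - \frac{12}{\frac{183}{4}} = \left(-12\right) \frac{4}{183} = - \frac{16}{61}$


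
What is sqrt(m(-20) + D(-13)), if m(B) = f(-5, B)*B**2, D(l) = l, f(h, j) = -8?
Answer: 3*I*sqrt(357) ≈ 56.683*I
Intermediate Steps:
m(B) = -8*B**2
sqrt(m(-20) + D(-13)) = sqrt(-8*(-20)**2 - 13) = sqrt(-8*400 - 13) = sqrt(-3200 - 13) = sqrt(-3213) = 3*I*sqrt(357)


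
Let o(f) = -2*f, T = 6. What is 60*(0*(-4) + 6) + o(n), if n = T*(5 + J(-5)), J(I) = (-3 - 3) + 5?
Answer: 312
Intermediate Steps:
J(I) = -1 (J(I) = -6 + 5 = -1)
n = 24 (n = 6*(5 - 1) = 6*4 = 24)
60*(0*(-4) + 6) + o(n) = 60*(0*(-4) + 6) - 2*24 = 60*(0 + 6) - 48 = 60*6 - 48 = 360 - 48 = 312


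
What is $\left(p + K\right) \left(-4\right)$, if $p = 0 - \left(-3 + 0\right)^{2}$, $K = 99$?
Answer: $-360$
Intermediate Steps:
$p = -9$ ($p = 0 - \left(-3\right)^{2} = 0 - 9 = -9$)
$\left(p + K\right) \left(-4\right) = \left(-9 + 99\right) \left(-4\right) = 90 \left(-4\right) = -360$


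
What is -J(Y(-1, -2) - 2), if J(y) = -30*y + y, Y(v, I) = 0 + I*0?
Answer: -58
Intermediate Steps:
Y(v, I) = 0 (Y(v, I) = 0 + 0 = 0)
J(y) = -29*y
-J(Y(-1, -2) - 2) = -(-29)*(0 - 2) = -(-29)*(-2) = -1*58 = -58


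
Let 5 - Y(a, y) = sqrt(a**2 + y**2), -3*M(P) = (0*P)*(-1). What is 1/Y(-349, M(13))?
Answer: -1/344 ≈ -0.0029070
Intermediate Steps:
M(P) = 0 (M(P) = -0*P*(-1)/3 = -0*(-1) = -1/3*0 = 0)
Y(a, y) = 5 - sqrt(a**2 + y**2)
1/Y(-349, M(13)) = 1/(5 - sqrt((-349)**2 + 0**2)) = 1/(5 - sqrt(121801 + 0)) = 1/(5 - sqrt(121801)) = 1/(5 - 1*349) = 1/(5 - 349) = 1/(-344) = -1/344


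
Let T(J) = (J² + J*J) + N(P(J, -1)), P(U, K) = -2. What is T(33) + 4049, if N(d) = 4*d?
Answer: 6219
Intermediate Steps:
T(J) = -8 + 2*J² (T(J) = (J² + J*J) + 4*(-2) = (J² + J²) - 8 = 2*J² - 8 = -8 + 2*J²)
T(33) + 4049 = (-8 + 2*33²) + 4049 = (-8 + 2*1089) + 4049 = (-8 + 2178) + 4049 = 2170 + 4049 = 6219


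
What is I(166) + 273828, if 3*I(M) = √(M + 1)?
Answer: 273828 + √167/3 ≈ 2.7383e+5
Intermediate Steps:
I(M) = √(1 + M)/3 (I(M) = √(M + 1)/3 = √(1 + M)/3)
I(166) + 273828 = √(1 + 166)/3 + 273828 = √167/3 + 273828 = 273828 + √167/3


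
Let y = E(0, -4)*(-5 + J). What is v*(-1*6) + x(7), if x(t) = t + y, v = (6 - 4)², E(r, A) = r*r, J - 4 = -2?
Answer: -17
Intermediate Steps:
J = 2 (J = 4 - 2 = 2)
E(r, A) = r²
v = 4 (v = 2² = 4)
y = 0 (y = 0²*(-5 + 2) = 0*(-3) = 0)
x(t) = t (x(t) = t + 0 = t)
v*(-1*6) + x(7) = 4*(-1*6) + 7 = 4*(-6) + 7 = -24 + 7 = -17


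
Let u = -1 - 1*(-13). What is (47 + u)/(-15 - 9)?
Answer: -59/24 ≈ -2.4583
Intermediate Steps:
u = 12 (u = -1 + 13 = 12)
(47 + u)/(-15 - 9) = (47 + 12)/(-15 - 9) = 59/(-24) = -1/24*59 = -59/24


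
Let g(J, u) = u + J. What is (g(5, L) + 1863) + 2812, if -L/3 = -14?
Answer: 4722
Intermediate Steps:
L = 42 (L = -3*(-14) = 42)
g(J, u) = J + u
(g(5, L) + 1863) + 2812 = ((5 + 42) + 1863) + 2812 = (47 + 1863) + 2812 = 1910 + 2812 = 4722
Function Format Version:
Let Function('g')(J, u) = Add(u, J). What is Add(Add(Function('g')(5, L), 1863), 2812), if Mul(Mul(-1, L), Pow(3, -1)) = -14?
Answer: 4722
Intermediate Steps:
L = 42 (L = Mul(-3, -14) = 42)
Function('g')(J, u) = Add(J, u)
Add(Add(Function('g')(5, L), 1863), 2812) = Add(Add(Add(5, 42), 1863), 2812) = Add(Add(47, 1863), 2812) = Add(1910, 2812) = 4722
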